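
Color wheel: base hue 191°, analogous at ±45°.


Base hue: 191°
Left analog: (191 - 45) mod 360 = 146°
Right analog: (191 + 45) mod 360 = 236°
Analogous hues = 146° and 236°


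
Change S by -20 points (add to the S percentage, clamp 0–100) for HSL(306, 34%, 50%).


Original S = 34%
Adjustment = -20 percentage points
New S = 34 + (-20) = 14
Clamp to [0, 100] → 14
= HSL(306°, 14%, 50%)


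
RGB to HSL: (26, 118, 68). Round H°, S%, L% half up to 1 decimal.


Normalize: R'=26/255≈0.1020, G'=118/255≈0.4627, B'=68/255≈0.2667
Max=118/255, Min=26/255, Δ=Max-Min=92/255
L = (Max+Min)/2 = (118+26)/510 = 144/510 = 0.28235… → L = 28.2%
L ≤ 0.5 → S = Δ/(Max+Min) = 92/(118+26) = 92/144 = 0.63888… → S = 63.9%
(the 1/255 factors cancel in S and H, so raw channel differences can be used)
Max is G' → H = 60 × ((B-R)/Δ + 2) = 60 × ((68-26)/92 + 2)
  42/92 + 2 = 0.4565… + 2 = 2.4565…
  H = 60 × 2.4565… = 147.391…° → H = 147.4°
= HSL(147.4°, 63.9%, 28.2%)


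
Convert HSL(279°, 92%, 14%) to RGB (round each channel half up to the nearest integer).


H=279°, S=0.92, L=0.14
C = (1-|2L-1|)×S = (1-|-0.72|)×0.92 = 0.2576
H' = H/60 = 279/60 ≈ 4.6500; X = C×(1-|H' mod 2 - 1|) = 0.16744
m = L - C/2 = 0.14 - 0.1288 = 0.0112
Sector ⌊H'⌋ = 4 → (R',G',B') = (0.16744, 0.0, 0.2576)
RGB = ((R'+m)×255, (G'+m)×255, (B'+m)×255) = (45.5532, 2.856, 68.544)
Round half up → RGB(46, 3, 69)


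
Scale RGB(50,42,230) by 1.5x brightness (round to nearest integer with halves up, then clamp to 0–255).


Multiply each channel by 1.5, round half up, clamp to [0, 255]
R: 50×1.5 = 75
G: 42×1.5 = 63
B: 230×1.5 = 345 → clamp → 255
= RGB(75, 63, 255)


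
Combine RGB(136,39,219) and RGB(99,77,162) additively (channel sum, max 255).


Additive: each channel = min(255, C₁+C₂)
R: 136+99 = 235 → 235
G: 39+77 = 116 → 116
B: 219+162 = 381 → 255
= RGB(235, 116, 255)


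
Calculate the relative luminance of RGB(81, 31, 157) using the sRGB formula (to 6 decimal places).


Linearize each channel (sRGB transfer function): c = v/255; c_lin = c/12.92 if c ≤ 0.04045, else ((c+0.055)/1.055)^2.4
  R: 81/255 ≈ 0.317647 > 0.04045 → ((0.317647+0.055)/1.055)^2.4 ≈ 0.082283
  G: 31/255 ≈ 0.121569 > 0.04045 → ((0.121569+0.055)/1.055)^2.4 ≈ 0.013702
  B: 157/255 ≈ 0.615686 > 0.04045 → ((0.615686+0.055)/1.055)^2.4 ≈ 0.337164
R_lin = 0.082283, G_lin = 0.013702, B_lin = 0.337164
L = 0.2126×R + 0.7152×G + 0.0722×B
L = 0.2126×0.082283 + 0.7152×0.013702 + 0.0722×0.337164
L ≈ 0.051636


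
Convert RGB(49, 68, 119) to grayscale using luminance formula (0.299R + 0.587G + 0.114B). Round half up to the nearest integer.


Gray = 0.299×R + 0.587×G + 0.114×B
Gray = 0.299×49 + 0.587×68 + 0.114×119
Gray = 14.651 + 39.916 + 13.566
Gray = 68.133 → round half up → 68
Gray = 68


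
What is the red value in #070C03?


Color: #070C03
R = 07 = 7
G = 0C = 12
B = 03 = 3
Red = 7


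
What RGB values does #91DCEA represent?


91 → 145 (R)
DC → 220 (G)
EA → 234 (B)
= RGB(145, 220, 234)


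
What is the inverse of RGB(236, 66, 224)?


Invert: (255-R, 255-G, 255-B)
R: 255-236 = 19
G: 255-66 = 189
B: 255-224 = 31
= RGB(19, 189, 31)


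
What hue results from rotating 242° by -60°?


New hue = (H + rotation) mod 360
New hue = (242 -60) mod 360
= 182 mod 360
= 182°


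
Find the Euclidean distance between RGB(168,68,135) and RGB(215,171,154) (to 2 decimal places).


d = √[(R₁-R₂)² + (G₁-G₂)² + (B₁-B₂)²]
d = √[(168-215)² + (68-171)² + (135-154)²]
d = √[2209 + 10609 + 361]
d = √13179
d ≈ 114.80


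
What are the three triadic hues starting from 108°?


Triadic: equally spaced at 120° intervals
H1 = 108°
H2 = (108 + 120) mod 360 = 228°
H3 = (108 + 240) mod 360 = 348°
Triadic = 108°, 228°, 348°


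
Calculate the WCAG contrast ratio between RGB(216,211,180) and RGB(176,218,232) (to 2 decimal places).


Linearize each sRGB channel c=v/255: c/12.92 if c ≤ 0.04045 else ((c+0.055)/1.055)^2.4
L = 0.2126×R_lin + 0.7152×G_lin + 0.0722×B_lin
Color 1 (216,211,180):
  R=216: 216/255≈0.8471 > 0.04045 → ((0.8471+0.055)/1.055)^2.4 ≈ 0.68669
  G=211: 211/255≈0.8275 > 0.04045 → ((0.8275+0.055)/1.055)^2.4 ≈ 0.65141
  B=180: 180/255≈0.7059 > 0.04045 → ((0.7059+0.055)/1.055)^2.4 ≈ 0.45641
  L1 = 0.2126×0.68669 + 0.7152×0.65141 + 0.0722×0.45641 ≈ 0.64483
Color 2 (176,218,232):
  R=176: 176/255≈0.6902 > 0.04045 → ((0.6902+0.055)/1.055)^2.4 ≈ 0.43415
  G=218: 218/255≈0.8549 > 0.04045 → ((0.8549+0.055)/1.055)^2.4 ≈ 0.70110
  B=232: 232/255≈0.9098 > 0.04045 → ((0.9098+0.055)/1.055)^2.4 ≈ 0.80695
  L2 = 0.2126×0.43415 + 0.7152×0.70110 + 0.0722×0.80695 ≈ 0.65199
Lighter = 0.65199, Darker = 0.64483
Ratio = (L_lighter + 0.05) / (L_darker + 0.05)
Ratio = (0.65199 + 0.05) / (0.64483 + 0.05) = 0.70199 / 0.69483 ≈ 1.0103
Ratio ≈ 1.01:1


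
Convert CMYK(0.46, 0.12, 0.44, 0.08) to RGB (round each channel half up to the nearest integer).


R = 255 × (1-C) × (1-K) = 255 × 0.54 × 0.92 = 126.684 → 127
G = 255 × (1-M) × (1-K) = 255 × 0.88 × 0.92 = 206.448 → 206
B = 255 × (1-Y) × (1-K) = 255 × 0.56 × 0.92 = 131.376 → 131
= RGB(127, 206, 131)


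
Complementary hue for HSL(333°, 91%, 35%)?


Complement = opposite side of color wheel = hue + 180°
H' = (333 + 180) mod 360 = 153°
S and L unchanged.
= HSL(153°, 91%, 35%)


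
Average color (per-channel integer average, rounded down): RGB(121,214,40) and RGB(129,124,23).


Midpoint: each channel = ⌊(C₁+C₂)/2⌋
R: ⌊(121+129)/2⌋ = 125
G: ⌊(214+124)/2⌋ = 169
B: ⌊(40+23)/2⌋ = 31
= RGB(125, 169, 31)


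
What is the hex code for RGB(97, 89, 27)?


R = 97 → 61 (hex)
G = 89 → 59 (hex)
B = 27 → 1B (hex)
Hex = #61591B


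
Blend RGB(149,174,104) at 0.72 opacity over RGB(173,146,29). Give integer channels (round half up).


C = α×F + (1-α)×B, with 1-α = 0.28
R: 0.72×149 + 0.28×173 = 107.28 + 48.44 = 155.72 → 156
G: 0.72×174 + 0.28×146 = 125.28 + 40.88 = 166.16 → 166
B: 0.72×104 + 0.28×29 = 74.88 + 8.12 = 83.00 → 83
= RGB(156, 166, 83)


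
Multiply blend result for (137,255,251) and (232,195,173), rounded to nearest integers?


Multiply: C = A×B/255, rounded to nearest integer
R: 137×232/255 = 31784/255 ≈ 124.643 → 125
G: 255×195/255 = 49725/255 ≈ 195.000 → 195
B: 251×173/255 = 43423/255 ≈ 170.286 → 170
= RGB(125, 195, 170)


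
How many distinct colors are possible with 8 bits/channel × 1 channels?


Total bits = 8 bits/channel × 1 channels = 8 bits
Distinct colors = 2^8
= 256 colors


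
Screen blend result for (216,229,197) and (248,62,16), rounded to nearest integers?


Screen: C = 255 - (255-A)×(255-B)/255, rounded to nearest integer
R: 255 - (255-216)×(255-248)/255 = 255 - 273/255 ≈ 255 - 1.071 = 253.929 → 254
G: 255 - (255-229)×(255-62)/255 = 255 - 5018/255 ≈ 255 - 19.678 = 235.322 → 235
B: 255 - (255-197)×(255-16)/255 = 255 - 13862/255 ≈ 255 - 54.361 = 200.639 → 201
= RGB(254, 235, 201)


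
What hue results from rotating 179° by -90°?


New hue = (H + rotation) mod 360
New hue = (179 -90) mod 360
= 89 mod 360
= 89°


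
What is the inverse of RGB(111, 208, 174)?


Invert: (255-R, 255-G, 255-B)
R: 255-111 = 144
G: 255-208 = 47
B: 255-174 = 81
= RGB(144, 47, 81)


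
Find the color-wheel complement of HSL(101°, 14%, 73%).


Complement = opposite side of color wheel = hue + 180°
H' = (101 + 180) mod 360 = 281°
S and L unchanged.
= HSL(281°, 14%, 73%)


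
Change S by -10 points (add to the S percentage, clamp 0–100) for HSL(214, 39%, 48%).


Original S = 39%
Adjustment = -10 percentage points
New S = 39 + (-10) = 29
Clamp to [0, 100] → 29
= HSL(214°, 29%, 48%)


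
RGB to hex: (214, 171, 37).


R = 214 → D6 (hex)
G = 171 → AB (hex)
B = 37 → 25 (hex)
Hex = #D6AB25


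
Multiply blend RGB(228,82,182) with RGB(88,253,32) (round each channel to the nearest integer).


Multiply: C = A×B/255, rounded to nearest integer
R: 228×88/255 = 20064/255 ≈ 78.682 → 79
G: 82×253/255 = 20746/255 ≈ 81.357 → 81
B: 182×32/255 = 5824/255 ≈ 22.839 → 23
= RGB(79, 81, 23)


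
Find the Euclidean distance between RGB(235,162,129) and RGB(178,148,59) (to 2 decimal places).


d = √[(R₁-R₂)² + (G₁-G₂)² + (B₁-B₂)²]
d = √[(235-178)² + (162-148)² + (129-59)²]
d = √[3249 + 196 + 4900]
d = √8345
d ≈ 91.35


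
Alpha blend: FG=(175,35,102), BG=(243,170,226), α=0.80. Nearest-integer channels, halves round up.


C = α×F + (1-α)×B, with 1-α = 0.20
R: 0.80×175 + 0.20×243 = 140.00 + 48.60 = 188.60 → 189
G: 0.80×35 + 0.20×170 = 28.00 + 34.00 = 62.00 → 62
B: 0.80×102 + 0.20×226 = 81.60 + 45.20 = 126.80 → 127
= RGB(189, 62, 127)


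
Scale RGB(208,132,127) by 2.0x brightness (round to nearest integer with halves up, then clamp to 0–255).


Multiply each channel by 2.0, round half up, clamp to [0, 255]
R: 208×2.0 = 416 → clamp → 255
G: 132×2.0 = 264 → clamp → 255
B: 127×2.0 = 254
= RGB(255, 255, 254)


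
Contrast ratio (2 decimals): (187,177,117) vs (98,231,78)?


Linearize each sRGB channel c=v/255: c/12.92 if c ≤ 0.04045 else ((c+0.055)/1.055)^2.4
L = 0.2126×R_lin + 0.7152×G_lin + 0.0722×B_lin
Color 1 (187,177,117):
  R=187: 187/255≈0.7333 > 0.04045 → ((0.7333+0.055)/1.055)^2.4 ≈ 0.49693
  G=177: 177/255≈0.6941 > 0.04045 → ((0.6941+0.055)/1.055)^2.4 ≈ 0.43966
  B=117: 117/255≈0.4588 > 0.04045 → ((0.4588+0.055)/1.055)^2.4 ≈ 0.17789
  L1 = 0.2126×0.49693 + 0.7152×0.43966 + 0.0722×0.17789 ≈ 0.43293
Color 2 (98,231,78):
  R=98: 98/255≈0.3843 > 0.04045 → ((0.3843+0.055)/1.055)^2.4 ≈ 0.12214
  G=231: 231/255≈0.9059 > 0.04045 → ((0.9059+0.055)/1.055)^2.4 ≈ 0.79910
  B=78: 78/255≈0.3059 > 0.04045 → ((0.3059+0.055)/1.055)^2.4 ≈ 0.07619
  L2 = 0.2126×0.12214 + 0.7152×0.79910 + 0.0722×0.07619 ≈ 0.60299
Lighter = 0.60299, Darker = 0.43293
Ratio = (L_lighter + 0.05) / (L_darker + 0.05)
Ratio = (0.60299 + 0.05) / (0.43293 + 0.05) = 0.65299 / 0.48293 ≈ 1.3521
Ratio ≈ 1.35:1


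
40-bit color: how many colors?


Colors = 2^bits = 2^40
= 1,099,511,627,776 colors


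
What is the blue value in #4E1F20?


Color: #4E1F20
R = 4E = 78
G = 1F = 31
B = 20 = 32
Blue = 32


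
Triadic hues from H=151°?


Triadic: equally spaced at 120° intervals
H1 = 151°
H2 = (151 + 120) mod 360 = 271°
H3 = (151 + 240) mod 360 = 31°
Triadic = 151°, 271°, 31°


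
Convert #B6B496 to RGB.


B6 → 182 (R)
B4 → 180 (G)
96 → 150 (B)
= RGB(182, 180, 150)


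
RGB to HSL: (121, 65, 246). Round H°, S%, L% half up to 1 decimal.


Normalize: R'=121/255≈0.4745, G'=65/255≈0.2549, B'=246/255≈0.9647
Max=246/255, Min=65/255, Δ=Max-Min=181/255
L = (Max+Min)/2 = (246+65)/510 = 311/510 = 0.60980… → L = 61.0%
L > 0.5 → S = Δ/(2-Max-Min) = 181/(510-246-65) = 181/199 = 0.90954… → S = 91.0%
(the 1/255 factors cancel in S and H, so raw channel differences can be used)
Max is B' → H = 60 × ((R-G)/Δ + 4) = 60 × ((121-65)/181 + 4)
  56/181 + 4 = 0.3093… + 4 = 4.3093…
  H = 60 × 4.3093… = 258.563…° → H = 258.6°
= HSL(258.6°, 91.0%, 61.0%)


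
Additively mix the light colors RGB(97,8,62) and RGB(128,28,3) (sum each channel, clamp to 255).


Additive: each channel = min(255, C₁+C₂)
R: 97+128 = 225 → 225
G: 8+28 = 36 → 36
B: 62+3 = 65 → 65
= RGB(225, 36, 65)


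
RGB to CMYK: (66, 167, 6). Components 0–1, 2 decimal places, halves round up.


R'=66/255≈0.2588, G'=167/255≈0.6549, B'=6/255≈0.0235
K = 1 - max(R',G',B') = 1 - 167/255 = 88/255 = 0.34509… → 0.35
(1-R'-K)/(1-K) simplifies to (max-R)/max with max = 167:
C = (167-66)/167 = 101/167 = 0.60479… → 0.60
M = (167-167)/167 = 0/167 = 0 → 0.00
Y = (167-6)/167 = 161/167 = 0.96407… → 0.96
= CMYK(0.60, 0.00, 0.96, 0.35)


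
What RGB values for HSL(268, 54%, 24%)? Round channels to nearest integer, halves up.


H=268°, S=0.54, L=0.24
C = (1-|2L-1|)×S = (1-|-0.52|)×0.54 = 0.2592
H' = H/60 = 268/60 ≈ 4.4667; X = C×(1-|H' mod 2 - 1|) = 0.12096
m = L - C/2 = 0.24 - 0.1296 = 0.1104
Sector ⌊H'⌋ = 4 → (R',G',B') = (0.12096, 0.0, 0.2592)
RGB = ((R'+m)×255, (G'+m)×255, (B'+m)×255) = (58.9968, 28.152, 94.248)
Round half up → RGB(59, 28, 94)


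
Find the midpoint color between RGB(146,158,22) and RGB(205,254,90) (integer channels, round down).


Midpoint: each channel = ⌊(C₁+C₂)/2⌋
R: ⌊(146+205)/2⌋ = 175
G: ⌊(158+254)/2⌋ = 206
B: ⌊(22+90)/2⌋ = 56
= RGB(175, 206, 56)


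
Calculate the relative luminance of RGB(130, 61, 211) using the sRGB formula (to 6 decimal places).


Linearize each channel (sRGB transfer function): c = v/255; c_lin = c/12.92 if c ≤ 0.04045, else ((c+0.055)/1.055)^2.4
  R: 130/255 ≈ 0.509804 > 0.04045 → ((0.509804+0.055)/1.055)^2.4 ≈ 0.223228
  G: 61/255 ≈ 0.239216 > 0.04045 → ((0.239216+0.055)/1.055)^2.4 ≈ 0.046665
  B: 211/255 ≈ 0.827451 > 0.04045 → ((0.827451+0.055)/1.055)^2.4 ≈ 0.651406
R_lin = 0.223228, G_lin = 0.046665, B_lin = 0.651406
L = 0.2126×R + 0.7152×G + 0.0722×B
L = 0.2126×0.223228 + 0.7152×0.046665 + 0.0722×0.651406
L ≈ 0.127865


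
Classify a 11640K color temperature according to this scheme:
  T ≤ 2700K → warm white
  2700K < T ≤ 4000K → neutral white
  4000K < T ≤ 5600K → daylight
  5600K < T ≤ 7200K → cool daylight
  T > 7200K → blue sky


Temperature: 11640K
11640K > 7200K → blue sky
Classification: blue sky


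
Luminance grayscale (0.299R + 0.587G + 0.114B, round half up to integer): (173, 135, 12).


Gray = 0.299×R + 0.587×G + 0.114×B
Gray = 0.299×173 + 0.587×135 + 0.114×12
Gray = 51.727 + 79.245 + 1.368
Gray = 132.340 → round half up → 132
Gray = 132


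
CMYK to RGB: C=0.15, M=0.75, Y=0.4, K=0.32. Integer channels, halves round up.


R = 255 × (1-C) × (1-K) = 255 × 0.85 × 0.68 = 147.39 → 147
G = 255 × (1-M) × (1-K) = 255 × 0.25 × 0.68 = 43.35 → 43
B = 255 × (1-Y) × (1-K) = 255 × 0.60 × 0.68 = 104.04 → 104
= RGB(147, 43, 104)


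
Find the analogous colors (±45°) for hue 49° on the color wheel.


Base hue: 49°
Left analog: (49 - 45) mod 360 = 4°
Right analog: (49 + 45) mod 360 = 94°
Analogous hues = 4° and 94°


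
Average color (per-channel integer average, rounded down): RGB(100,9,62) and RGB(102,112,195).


Midpoint: each channel = ⌊(C₁+C₂)/2⌋
R: ⌊(100+102)/2⌋ = 101
G: ⌊(9+112)/2⌋ = 60
B: ⌊(62+195)/2⌋ = 128
= RGB(101, 60, 128)


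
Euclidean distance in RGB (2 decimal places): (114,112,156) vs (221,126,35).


d = √[(R₁-R₂)² + (G₁-G₂)² + (B₁-B₂)²]
d = √[(114-221)² + (112-126)² + (156-35)²]
d = √[11449 + 196 + 14641]
d = √26286
d ≈ 162.13


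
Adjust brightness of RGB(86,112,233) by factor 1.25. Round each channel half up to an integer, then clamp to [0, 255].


Multiply each channel by 1.25, round half up, clamp to [0, 255]
R: 86×1.25 = 107.5 → round → 108
G: 112×1.25 = 140
B: 233×1.25 = 291.25 → round → 291 → clamp → 255
= RGB(108, 140, 255)


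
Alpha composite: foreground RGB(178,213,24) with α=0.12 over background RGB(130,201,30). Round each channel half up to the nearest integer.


C = α×F + (1-α)×B, with 1-α = 0.88
R: 0.12×178 + 0.88×130 = 21.36 + 114.40 = 135.76 → 136
G: 0.12×213 + 0.88×201 = 25.56 + 176.88 = 202.44 → 202
B: 0.12×24 + 0.88×30 = 2.88 + 26.40 = 29.28 → 29
= RGB(136, 202, 29)


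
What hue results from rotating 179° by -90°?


New hue = (H + rotation) mod 360
New hue = (179 -90) mod 360
= 89 mod 360
= 89°


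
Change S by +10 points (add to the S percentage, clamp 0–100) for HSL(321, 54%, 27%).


Original S = 54%
Adjustment = +10 percentage points
New S = 54 + (10) = 64
Clamp to [0, 100] → 64
= HSL(321°, 64%, 27%)


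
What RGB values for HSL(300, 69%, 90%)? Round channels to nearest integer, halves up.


H=300°, S=0.69, L=0.90
C = (1-|2L-1|)×S = (1-|0.80|)×0.69 = 0.138
H' = H/60 = 300/60 ≈ 5.0000; X = C×(1-|H' mod 2 - 1|) = 0.138
m = L - C/2 = 0.90 - 0.069 = 0.831
Sector ⌊H'⌋ = 5 → (R',G',B') = (0.138, 0.0, 0.138)
RGB = ((R'+m)×255, (G'+m)×255, (B'+m)×255) = (247.095, 211.905, 247.095)
Round half up → RGB(247, 212, 247)


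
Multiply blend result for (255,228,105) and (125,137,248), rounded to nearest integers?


Multiply: C = A×B/255, rounded to nearest integer
R: 255×125/255 = 31875/255 ≈ 125.000 → 125
G: 228×137/255 = 31236/255 ≈ 122.494 → 122
B: 105×248/255 = 26040/255 ≈ 102.118 → 102
= RGB(125, 122, 102)


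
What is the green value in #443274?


Color: #443274
R = 44 = 68
G = 32 = 50
B = 74 = 116
Green = 50


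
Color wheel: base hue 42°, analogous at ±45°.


Base hue: 42°
Left analog: (42 - 45) mod 360 = 357°
Right analog: (42 + 45) mod 360 = 87°
Analogous hues = 357° and 87°


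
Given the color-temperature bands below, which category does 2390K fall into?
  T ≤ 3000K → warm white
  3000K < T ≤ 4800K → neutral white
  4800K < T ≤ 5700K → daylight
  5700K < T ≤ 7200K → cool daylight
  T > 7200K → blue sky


Temperature: 2390K
2390K ≤ 3000K → warm white
Classification: warm white


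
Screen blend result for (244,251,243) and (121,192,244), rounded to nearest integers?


Screen: C = 255 - (255-A)×(255-B)/255, rounded to nearest integer
R: 255 - (255-244)×(255-121)/255 = 255 - 1474/255 ≈ 255 - 5.780 = 249.220 → 249
G: 255 - (255-251)×(255-192)/255 = 255 - 252/255 ≈ 255 - 0.988 = 254.012 → 254
B: 255 - (255-243)×(255-244)/255 = 255 - 132/255 ≈ 255 - 0.518 = 254.482 → 254
= RGB(249, 254, 254)


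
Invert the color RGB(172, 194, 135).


Invert: (255-R, 255-G, 255-B)
R: 255-172 = 83
G: 255-194 = 61
B: 255-135 = 120
= RGB(83, 61, 120)


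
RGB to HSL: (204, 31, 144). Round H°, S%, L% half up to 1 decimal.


Normalize: R'=204/255≈0.8000, G'=31/255≈0.1216, B'=144/255≈0.5647
Max=204/255, Min=31/255, Δ=Max-Min=173/255
L = (Max+Min)/2 = (204+31)/510 = 235/510 = 0.46078… → L = 46.1%
L ≤ 0.5 → S = Δ/(Max+Min) = 173/(204+31) = 173/235 = 0.73617… → S = 73.6%
(the 1/255 factors cancel in S and H, so raw channel differences can be used)
Max is R' → H = 60 × (((G-B)/Δ) mod 6) = 60 × (((31-144)/173) mod 6)
  (-113)/173 = -0.6531…; negative, so add 6 → 5.3468…
  H = 60 × 5.3468… = 320.809…° → H = 320.8°
= HSL(320.8°, 73.6%, 46.1%)


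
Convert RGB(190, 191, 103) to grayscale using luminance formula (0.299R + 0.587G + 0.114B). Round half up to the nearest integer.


Gray = 0.299×R + 0.587×G + 0.114×B
Gray = 0.299×190 + 0.587×191 + 0.114×103
Gray = 56.810 + 112.117 + 11.742
Gray = 180.669 → round half up → 181
Gray = 181


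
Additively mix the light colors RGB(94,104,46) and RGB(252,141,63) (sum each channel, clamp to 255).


Additive: each channel = min(255, C₁+C₂)
R: 94+252 = 346 → 255
G: 104+141 = 245 → 245
B: 46+63 = 109 → 109
= RGB(255, 245, 109)


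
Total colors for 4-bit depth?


Colors = 2^bits = 2^4
= 16 colors


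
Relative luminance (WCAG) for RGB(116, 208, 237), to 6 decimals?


Linearize each channel (sRGB transfer function): c = v/255; c_lin = c/12.92 if c ≤ 0.04045, else ((c+0.055)/1.055)^2.4
  R: 116/255 ≈ 0.454902 > 0.04045 → ((0.454902+0.055)/1.055)^2.4 ≈ 0.174647
  G: 208/255 ≈ 0.815686 > 0.04045 → ((0.815686+0.055)/1.055)^2.4 ≈ 0.630757
  B: 237/255 ≈ 0.929412 > 0.04045 → ((0.929412+0.055)/1.055)^2.4 ≈ 0.846873
R_lin = 0.174647, G_lin = 0.630757, B_lin = 0.846873
L = 0.2126×R + 0.7152×G + 0.0722×B
L = 0.2126×0.174647 + 0.7152×0.630757 + 0.0722×0.846873
L ≈ 0.549392


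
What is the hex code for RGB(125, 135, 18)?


R = 125 → 7D (hex)
G = 135 → 87 (hex)
B = 18 → 12 (hex)
Hex = #7D8712


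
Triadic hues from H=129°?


Triadic: equally spaced at 120° intervals
H1 = 129°
H2 = (129 + 120) mod 360 = 249°
H3 = (129 + 240) mod 360 = 9°
Triadic = 129°, 249°, 9°


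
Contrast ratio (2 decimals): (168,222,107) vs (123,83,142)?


Linearize each sRGB channel c=v/255: c/12.92 if c ≤ 0.04045 else ((c+0.055)/1.055)^2.4
L = 0.2126×R_lin + 0.7152×G_lin + 0.0722×B_lin
Color 1 (168,222,107):
  R=168: 168/255≈0.6588 > 0.04045 → ((0.6588+0.055)/1.055)^2.4 ≈ 0.39157
  G=222: 222/255≈0.8706 > 0.04045 → ((0.8706+0.055)/1.055)^2.4 ≈ 0.73046
  B=107: 107/255≈0.4196 > 0.04045 → ((0.4196+0.055)/1.055)^2.4 ≈ 0.14703
  L1 = 0.2126×0.39157 + 0.7152×0.73046 + 0.0722×0.14703 ≈ 0.61629
Color 2 (123,83,142):
  R=123: 123/255≈0.4824 > 0.04045 → ((0.4824+0.055)/1.055)^2.4 ≈ 0.19807
  G=83: 83/255≈0.3255 > 0.04045 → ((0.3255+0.055)/1.055)^2.4 ≈ 0.08650
  B=142: 142/255≈0.5569 > 0.04045 → ((0.5569+0.055)/1.055)^2.4 ≈ 0.27050
  L2 = 0.2126×0.19807 + 0.7152×0.08650 + 0.0722×0.27050 ≈ 0.12350
Lighter = 0.61629, Darker = 0.12350
Ratio = (L_lighter + 0.05) / (L_darker + 0.05)
Ratio = (0.61629 + 0.05) / (0.12350 + 0.05) = 0.66629 / 0.17350 ≈ 3.8402
Ratio ≈ 3.84:1


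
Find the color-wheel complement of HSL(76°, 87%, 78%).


Complement = opposite side of color wheel = hue + 180°
H' = (76 + 180) mod 360 = 256°
S and L unchanged.
= HSL(256°, 87%, 78%)


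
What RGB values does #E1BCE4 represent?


E1 → 225 (R)
BC → 188 (G)
E4 → 228 (B)
= RGB(225, 188, 228)


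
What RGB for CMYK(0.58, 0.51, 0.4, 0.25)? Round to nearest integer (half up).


R = 255 × (1-C) × (1-K) = 255 × 0.42 × 0.75 = 80.325 → 80
G = 255 × (1-M) × (1-K) = 255 × 0.49 × 0.75 = 93.7125 → 94
B = 255 × (1-Y) × (1-K) = 255 × 0.60 × 0.75 = 114.75 → 115
= RGB(80, 94, 115)


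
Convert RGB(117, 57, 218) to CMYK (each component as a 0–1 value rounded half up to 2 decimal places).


R'=117/255≈0.4588, G'=57/255≈0.2235, B'=218/255≈0.8549
K = 1 - max(R',G',B') = 1 - 218/255 = 37/255 = 0.14509… → 0.15
(1-R'-K)/(1-K) simplifies to (max-R)/max with max = 218:
C = (218-117)/218 = 101/218 = 0.46330… → 0.46
M = (218-57)/218 = 161/218 = 0.73853… → 0.74
Y = (218-218)/218 = 0/218 = 0 → 0.00
= CMYK(0.46, 0.74, 0.00, 0.15)


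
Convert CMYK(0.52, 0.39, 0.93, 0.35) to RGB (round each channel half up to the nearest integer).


R = 255 × (1-C) × (1-K) = 255 × 0.48 × 0.65 = 79.56 → 80
G = 255 × (1-M) × (1-K) = 255 × 0.61 × 0.65 = 101.1075 → 101
B = 255 × (1-Y) × (1-K) = 255 × 0.07 × 0.65 = 11.6025 → 12
= RGB(80, 101, 12)


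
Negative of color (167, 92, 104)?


Invert: (255-R, 255-G, 255-B)
R: 255-167 = 88
G: 255-92 = 163
B: 255-104 = 151
= RGB(88, 163, 151)


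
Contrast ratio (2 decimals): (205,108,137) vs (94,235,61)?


Linearize each sRGB channel c=v/255: c/12.92 if c ≤ 0.04045 else ((c+0.055)/1.055)^2.4
L = 0.2126×R_lin + 0.7152×G_lin + 0.0722×B_lin
Color 1 (205,108,137):
  R=205: 205/255≈0.8039 > 0.04045 → ((0.8039+0.055)/1.055)^2.4 ≈ 0.61050
  G=108: 108/255≈0.4235 > 0.04045 → ((0.4235+0.055)/1.055)^2.4 ≈ 0.14996
  B=137: 137/255≈0.5373 > 0.04045 → ((0.5373+0.055)/1.055)^2.4 ≈ 0.25016
  L1 = 0.2126×0.61050 + 0.7152×0.14996 + 0.0722×0.25016 ≈ 0.25510
Color 2 (94,235,61):
  R=94: 94/255≈0.3686 > 0.04045 → ((0.3686+0.055)/1.055)^2.4 ≈ 0.11193
  G=235: 235/255≈0.9216 > 0.04045 → ((0.9216+0.055)/1.055)^2.4 ≈ 0.83077
  B=61: 61/255≈0.2392 > 0.04045 → ((0.2392+0.055)/1.055)^2.4 ≈ 0.04667
  L2 = 0.2126×0.11193 + 0.7152×0.83077 + 0.0722×0.04667 ≈ 0.62133
Lighter = 0.62133, Darker = 0.25510
Ratio = (L_lighter + 0.05) / (L_darker + 0.05)
Ratio = (0.62133 + 0.05) / (0.25510 + 0.05) = 0.67133 / 0.30510 ≈ 2.2003
Ratio ≈ 2.20:1


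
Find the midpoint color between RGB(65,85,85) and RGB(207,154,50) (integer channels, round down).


Midpoint: each channel = ⌊(C₁+C₂)/2⌋
R: ⌊(65+207)/2⌋ = 136
G: ⌊(85+154)/2⌋ = 119
B: ⌊(85+50)/2⌋ = 67
= RGB(136, 119, 67)


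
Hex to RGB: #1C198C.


1C → 28 (R)
19 → 25 (G)
8C → 140 (B)
= RGB(28, 25, 140)


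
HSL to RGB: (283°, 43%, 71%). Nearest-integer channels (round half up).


H=283°, S=0.43, L=0.71
C = (1-|2L-1|)×S = (1-|0.42|)×0.43 = 0.2494
H' = H/60 = 283/60 ≈ 4.7167; X = C×(1-|H' mod 2 - 1|) ≈ 0.1787
m = L - C/2 = 0.71 - 0.1247 = 0.5853
Sector ⌊H'⌋ = 4 → (R',G',B') = (≈0.1787, 0.0, 0.2494)
RGB = ((R'+m)×255, (G'+m)×255, (B'+m)×255) = (194.82935, 149.2515, 212.8485)
Round half up → RGB(195, 149, 213)


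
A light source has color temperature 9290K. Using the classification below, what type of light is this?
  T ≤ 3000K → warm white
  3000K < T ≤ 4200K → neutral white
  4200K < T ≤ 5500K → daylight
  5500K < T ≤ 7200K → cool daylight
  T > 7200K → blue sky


Temperature: 9290K
9290K > 7200K → blue sky
Classification: blue sky


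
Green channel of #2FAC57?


Color: #2FAC57
R = 2F = 47
G = AC = 172
B = 57 = 87
Green = 172


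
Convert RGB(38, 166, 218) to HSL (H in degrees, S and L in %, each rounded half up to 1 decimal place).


Normalize: R'=38/255≈0.1490, G'=166/255≈0.6510, B'=218/255≈0.8549
Max=218/255, Min=38/255, Δ=Max-Min=180/255
L = (Max+Min)/2 = (218+38)/510 = 256/510 = 0.50196… → L = 50.2%
L > 0.5 → S = Δ/(2-Max-Min) = 180/(510-218-38) = 180/254 = 0.70866… → S = 70.9%
(the 1/255 factors cancel in S and H, so raw channel differences can be used)
Max is B' → H = 60 × ((R-G)/Δ + 4) = 60 × ((38-166)/180 + 4)
  -128/180 + 4 = -0.7111… + 4 = 3.2888…
  H = 60 × 3.2888… = 197.333…° → H = 197.3°
= HSL(197.3°, 70.9%, 50.2%)


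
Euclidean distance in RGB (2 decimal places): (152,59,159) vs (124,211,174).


d = √[(R₁-R₂)² + (G₁-G₂)² + (B₁-B₂)²]
d = √[(152-124)² + (59-211)² + (159-174)²]
d = √[784 + 23104 + 225]
d = √24113
d ≈ 155.28


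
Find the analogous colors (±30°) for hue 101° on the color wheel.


Base hue: 101°
Left analog: (101 - 30) mod 360 = 71°
Right analog: (101 + 30) mod 360 = 131°
Analogous hues = 71° and 131°


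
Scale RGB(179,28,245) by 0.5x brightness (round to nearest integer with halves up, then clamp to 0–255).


Multiply each channel by 0.5, round half up, clamp to [0, 255]
R: 179×0.5 = 89.5 → round → 90
G: 28×0.5 = 14
B: 245×0.5 = 122.5 → round → 123
= RGB(90, 14, 123)


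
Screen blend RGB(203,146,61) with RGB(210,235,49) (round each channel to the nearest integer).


Screen: C = 255 - (255-A)×(255-B)/255, rounded to nearest integer
R: 255 - (255-203)×(255-210)/255 = 255 - 2340/255 ≈ 255 - 9.176 = 245.824 → 246
G: 255 - (255-146)×(255-235)/255 = 255 - 2180/255 ≈ 255 - 8.549 = 246.451 → 246
B: 255 - (255-61)×(255-49)/255 = 255 - 39964/255 ≈ 255 - 156.722 = 98.278 → 98
= RGB(246, 246, 98)


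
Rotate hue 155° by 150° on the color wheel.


New hue = (H + rotation) mod 360
New hue = (155 + 150) mod 360
= 305 mod 360
= 305°


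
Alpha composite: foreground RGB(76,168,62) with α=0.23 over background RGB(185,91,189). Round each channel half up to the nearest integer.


C = α×F + (1-α)×B, with 1-α = 0.77
R: 0.23×76 + 0.77×185 = 17.48 + 142.45 = 159.93 → 160
G: 0.23×168 + 0.77×91 = 38.64 + 70.07 = 108.71 → 109
B: 0.23×62 + 0.77×189 = 14.26 + 145.53 = 159.79 → 160
= RGB(160, 109, 160)


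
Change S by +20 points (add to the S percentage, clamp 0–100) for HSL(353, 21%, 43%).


Original S = 21%
Adjustment = +20 percentage points
New S = 21 + (20) = 41
Clamp to [0, 100] → 41
= HSL(353°, 41%, 43%)


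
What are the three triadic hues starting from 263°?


Triadic: equally spaced at 120° intervals
H1 = 263°
H2 = (263 + 120) mod 360 = 23°
H3 = (263 + 240) mod 360 = 143°
Triadic = 263°, 23°, 143°


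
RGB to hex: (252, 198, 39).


R = 252 → FC (hex)
G = 198 → C6 (hex)
B = 39 → 27 (hex)
Hex = #FCC627


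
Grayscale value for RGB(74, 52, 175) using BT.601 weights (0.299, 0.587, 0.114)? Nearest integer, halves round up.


Gray = 0.299×R + 0.587×G + 0.114×B
Gray = 0.299×74 + 0.587×52 + 0.114×175
Gray = 22.126 + 30.524 + 19.950
Gray = 72.600 → round half up → 73
Gray = 73


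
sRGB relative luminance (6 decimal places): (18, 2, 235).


Linearize each channel (sRGB transfer function): c = v/255; c_lin = c/12.92 if c ≤ 0.04045, else ((c+0.055)/1.055)^2.4
  R: 18/255 ≈ 0.070588 > 0.04045 → ((0.070588+0.055)/1.055)^2.4 ≈ 0.006049
  G: 2/255 ≈ 0.007843 ≤ 0.04045 → 0.007843/12.92 ≈ 0.000607
  B: 235/255 ≈ 0.921569 > 0.04045 → ((0.921569+0.055)/1.055)^2.4 ≈ 0.830770
R_lin = 0.006049, G_lin = 0.000607, B_lin = 0.830770
L = 0.2126×R + 0.7152×G + 0.0722×B
L = 0.2126×0.006049 + 0.7152×0.000607 + 0.0722×0.830770
L ≈ 0.061702


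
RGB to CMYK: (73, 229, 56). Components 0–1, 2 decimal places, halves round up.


R'=73/255≈0.2863, G'=229/255≈0.8980, B'=56/255≈0.2196
K = 1 - max(R',G',B') = 1 - 229/255 = 26/255 = 0.10196… → 0.10
(1-R'-K)/(1-K) simplifies to (max-R)/max with max = 229:
C = (229-73)/229 = 156/229 = 0.68122… → 0.68
M = (229-229)/229 = 0/229 = 0 → 0.00
Y = (229-56)/229 = 173/229 = 0.75545… → 0.76
= CMYK(0.68, 0.00, 0.76, 0.10)


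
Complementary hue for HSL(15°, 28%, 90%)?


Complement = opposite side of color wheel = hue + 180°
H' = (15 + 180) mod 360 = 195°
S and L unchanged.
= HSL(195°, 28%, 90%)


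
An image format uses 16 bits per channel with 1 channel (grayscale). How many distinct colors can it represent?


Total bits = 16 bits/channel × 1 channels = 16 bits
Distinct colors = 2^16
= 65,536 colors


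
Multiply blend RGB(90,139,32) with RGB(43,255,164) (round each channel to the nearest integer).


Multiply: C = A×B/255, rounded to nearest integer
R: 90×43/255 = 3870/255 ≈ 15.176 → 15
G: 139×255/255 = 35445/255 ≈ 139.000 → 139
B: 32×164/255 = 5248/255 ≈ 20.580 → 21
= RGB(15, 139, 21)


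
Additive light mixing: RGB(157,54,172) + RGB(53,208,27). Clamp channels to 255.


Additive: each channel = min(255, C₁+C₂)
R: 157+53 = 210 → 210
G: 54+208 = 262 → 255
B: 172+27 = 199 → 199
= RGB(210, 255, 199)


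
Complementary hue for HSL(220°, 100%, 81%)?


Complement = opposite side of color wheel = hue + 180°
H' = (220 + 180) mod 360 = 40°
S and L unchanged.
= HSL(40°, 100%, 81%)


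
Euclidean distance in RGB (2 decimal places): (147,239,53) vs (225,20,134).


d = √[(R₁-R₂)² + (G₁-G₂)² + (B₁-B₂)²]
d = √[(147-225)² + (239-20)² + (53-134)²]
d = √[6084 + 47961 + 6561]
d = √60606
d ≈ 246.18


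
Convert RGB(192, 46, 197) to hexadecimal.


R = 192 → C0 (hex)
G = 46 → 2E (hex)
B = 197 → C5 (hex)
Hex = #C02EC5


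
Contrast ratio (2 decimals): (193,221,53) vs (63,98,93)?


Linearize each sRGB channel c=v/255: c/12.92 if c ≤ 0.04045 else ((c+0.055)/1.055)^2.4
L = 0.2126×R_lin + 0.7152×G_lin + 0.0722×B_lin
Color 1 (193,221,53):
  R=193: 193/255≈0.7569 > 0.04045 → ((0.7569+0.055)/1.055)^2.4 ≈ 0.53328
  G=221: 221/255≈0.8667 > 0.04045 → ((0.8667+0.055)/1.055)^2.4 ≈ 0.72306
  B=53: 53/255≈0.2078 > 0.04045 → ((0.2078+0.055)/1.055)^2.4 ≈ 0.03560
  L1 = 0.2126×0.53328 + 0.7152×0.72306 + 0.0722×0.03560 ≈ 0.63307
Color 2 (63,98,93):
  R=63: 63/255≈0.2471 > 0.04045 → ((0.2471+0.055)/1.055)^2.4 ≈ 0.04971
  G=98: 98/255≈0.3843 > 0.04045 → ((0.3843+0.055)/1.055)^2.4 ≈ 0.12214
  B=93: 93/255≈0.3647 > 0.04045 → ((0.3647+0.055)/1.055)^2.4 ≈ 0.10946
  L2 = 0.2126×0.04971 + 0.7152×0.12214 + 0.0722×0.10946 ≈ 0.10582
Lighter = 0.63307, Darker = 0.10582
Ratio = (L_lighter + 0.05) / (L_darker + 0.05)
Ratio = (0.63307 + 0.05) / (0.10582 + 0.05) = 0.68307 / 0.15582 ≈ 4.3836
Ratio ≈ 4.38:1


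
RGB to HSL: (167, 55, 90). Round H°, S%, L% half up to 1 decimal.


Normalize: R'=167/255≈0.6549, G'=55/255≈0.2157, B'=90/255≈0.3529
Max=167/255, Min=55/255, Δ=Max-Min=112/255
L = (Max+Min)/2 = (167+55)/510 = 222/510 = 0.43529… → L = 43.5%
L ≤ 0.5 → S = Δ/(Max+Min) = 112/(167+55) = 112/222 = 0.50450… → S = 50.5%
(the 1/255 factors cancel in S and H, so raw channel differences can be used)
Max is R' → H = 60 × (((G-B)/Δ) mod 6) = 60 × (((55-90)/112) mod 6)
  (-35)/112 = -0.3125; negative, so add 6 → 5.6875
  H = 60 × 5.6875 = 341.25° → H = 341.3°
= HSL(341.3°, 50.5%, 43.5%)


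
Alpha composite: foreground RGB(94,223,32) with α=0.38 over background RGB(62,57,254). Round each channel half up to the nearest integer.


C = α×F + (1-α)×B, with 1-α = 0.62
R: 0.38×94 + 0.62×62 = 35.72 + 38.44 = 74.16 → 74
G: 0.38×223 + 0.62×57 = 84.74 + 35.34 = 120.08 → 120
B: 0.38×32 + 0.62×254 = 12.16 + 157.48 = 169.64 → 170
= RGB(74, 120, 170)


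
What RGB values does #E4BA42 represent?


E4 → 228 (R)
BA → 186 (G)
42 → 66 (B)
= RGB(228, 186, 66)


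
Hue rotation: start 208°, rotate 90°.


New hue = (H + rotation) mod 360
New hue = (208 + 90) mod 360
= 298 mod 360
= 298°


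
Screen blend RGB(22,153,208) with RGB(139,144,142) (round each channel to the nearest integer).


Screen: C = 255 - (255-A)×(255-B)/255, rounded to nearest integer
R: 255 - (255-22)×(255-139)/255 = 255 - 27028/255 ≈ 255 - 105.992 = 149.008 → 149
G: 255 - (255-153)×(255-144)/255 = 255 - 11322/255 ≈ 255 - 44.400 = 210.600 → 211
B: 255 - (255-208)×(255-142)/255 = 255 - 5311/255 ≈ 255 - 20.827 = 234.173 → 234
= RGB(149, 211, 234)


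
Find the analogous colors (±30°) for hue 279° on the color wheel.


Base hue: 279°
Left analog: (279 - 30) mod 360 = 249°
Right analog: (279 + 30) mod 360 = 309°
Analogous hues = 249° and 309°


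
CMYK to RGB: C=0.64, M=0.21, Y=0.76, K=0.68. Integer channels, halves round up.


R = 255 × (1-C) × (1-K) = 255 × 0.36 × 0.32 = 29.376 → 29
G = 255 × (1-M) × (1-K) = 255 × 0.79 × 0.32 = 64.464 → 64
B = 255 × (1-Y) × (1-K) = 255 × 0.24 × 0.32 = 19.584 → 20
= RGB(29, 64, 20)


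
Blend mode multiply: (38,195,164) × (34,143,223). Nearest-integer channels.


Multiply: C = A×B/255, rounded to nearest integer
R: 38×34/255 = 1292/255 ≈ 5.067 → 5
G: 195×143/255 = 27885/255 ≈ 109.353 → 109
B: 164×223/255 = 36572/255 ≈ 143.420 → 143
= RGB(5, 109, 143)


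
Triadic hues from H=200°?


Triadic: equally spaced at 120° intervals
H1 = 200°
H2 = (200 + 120) mod 360 = 320°
H3 = (200 + 240) mod 360 = 80°
Triadic = 200°, 320°, 80°


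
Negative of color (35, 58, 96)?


Invert: (255-R, 255-G, 255-B)
R: 255-35 = 220
G: 255-58 = 197
B: 255-96 = 159
= RGB(220, 197, 159)


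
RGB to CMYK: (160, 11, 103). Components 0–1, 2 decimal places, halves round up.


R'=160/255≈0.6275, G'=11/255≈0.0431, B'=103/255≈0.4039
K = 1 - max(R',G',B') = 1 - 160/255 = 95/255 = 0.37254… → 0.37
(1-R'-K)/(1-K) simplifies to (max-R)/max with max = 160:
C = (160-160)/160 = 0/160 = 0 → 0.00
M = (160-11)/160 = 149/160 = 0.93125 → 0.93
Y = (160-103)/160 = 57/160 = 0.35625 → 0.36
= CMYK(0.00, 0.93, 0.36, 0.37)


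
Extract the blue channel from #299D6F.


Color: #299D6F
R = 29 = 41
G = 9D = 157
B = 6F = 111
Blue = 111


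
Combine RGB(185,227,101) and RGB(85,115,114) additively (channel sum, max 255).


Additive: each channel = min(255, C₁+C₂)
R: 185+85 = 270 → 255
G: 227+115 = 342 → 255
B: 101+114 = 215 → 215
= RGB(255, 255, 215)


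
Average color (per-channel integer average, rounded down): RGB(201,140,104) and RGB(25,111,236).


Midpoint: each channel = ⌊(C₁+C₂)/2⌋
R: ⌊(201+25)/2⌋ = 113
G: ⌊(140+111)/2⌋ = 125
B: ⌊(104+236)/2⌋ = 170
= RGB(113, 125, 170)


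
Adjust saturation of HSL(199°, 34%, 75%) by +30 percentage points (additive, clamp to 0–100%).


Original S = 34%
Adjustment = +30 percentage points
New S = 34 + (30) = 64
Clamp to [0, 100] → 64
= HSL(199°, 64%, 75%)


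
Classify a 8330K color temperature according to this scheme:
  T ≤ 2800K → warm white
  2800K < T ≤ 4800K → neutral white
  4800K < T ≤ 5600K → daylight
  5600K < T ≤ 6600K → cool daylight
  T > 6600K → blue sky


Temperature: 8330K
8330K > 6600K → blue sky
Classification: blue sky


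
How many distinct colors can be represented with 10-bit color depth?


Colors = 2^bits = 2^10
= 1,024 colors


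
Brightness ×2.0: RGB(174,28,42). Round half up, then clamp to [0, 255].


Multiply each channel by 2.0, round half up, clamp to [0, 255]
R: 174×2.0 = 348 → clamp → 255
G: 28×2.0 = 56
B: 42×2.0 = 84
= RGB(255, 56, 84)


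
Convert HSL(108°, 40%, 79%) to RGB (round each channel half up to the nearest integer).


H=108°, S=0.40, L=0.79
C = (1-|2L-1|)×S = (1-|0.58|)×0.40 = 0.168
H' = H/60 = 108/60 ≈ 1.8000; X = C×(1-|H' mod 2 - 1|) = 0.0336
m = L - C/2 = 0.79 - 0.084 = 0.706
Sector ⌊H'⌋ = 1 → (R',G',B') = (0.0336, 0.168, 0.0)
RGB = ((R'+m)×255, (G'+m)×255, (B'+m)×255) = (188.598, 222.87, 180.03)
Round half up → RGB(189, 223, 180)


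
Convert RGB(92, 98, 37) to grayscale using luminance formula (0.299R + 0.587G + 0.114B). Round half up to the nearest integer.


Gray = 0.299×R + 0.587×G + 0.114×B
Gray = 0.299×92 + 0.587×98 + 0.114×37
Gray = 27.508 + 57.526 + 4.218
Gray = 89.252 → round half up → 89
Gray = 89


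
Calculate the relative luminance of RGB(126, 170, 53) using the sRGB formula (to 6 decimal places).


Linearize each channel (sRGB transfer function): c = v/255; c_lin = c/12.92 if c ≤ 0.04045, else ((c+0.055)/1.055)^2.4
  R: 126/255 ≈ 0.494118 > 0.04045 → ((0.494118+0.055)/1.055)^2.4 ≈ 0.208637
  G: 170/255 ≈ 0.666667 > 0.04045 → ((0.666667+0.055)/1.055)^2.4 ≈ 0.401978
  B: 53/255 ≈ 0.207843 > 0.04045 → ((0.207843+0.055)/1.055)^2.4 ≈ 0.035601
R_lin = 0.208637, G_lin = 0.401978, B_lin = 0.035601
L = 0.2126×R + 0.7152×G + 0.0722×B
L = 0.2126×0.208637 + 0.7152×0.401978 + 0.0722×0.035601
L ≈ 0.334421


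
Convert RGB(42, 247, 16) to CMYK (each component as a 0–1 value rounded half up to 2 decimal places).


R'=42/255≈0.1647, G'=247/255≈0.9686, B'=16/255≈0.0627
K = 1 - max(R',G',B') = 1 - 247/255 = 8/255 = 0.03137… → 0.03
(1-R'-K)/(1-K) simplifies to (max-R)/max with max = 247:
C = (247-42)/247 = 205/247 = 0.82995… → 0.83
M = (247-247)/247 = 0/247 = 0 → 0.00
Y = (247-16)/247 = 231/247 = 0.93522… → 0.94
= CMYK(0.83, 0.00, 0.94, 0.03)


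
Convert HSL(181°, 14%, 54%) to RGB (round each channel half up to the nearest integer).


H=181°, S=0.14, L=0.54
C = (1-|2L-1|)×S = (1-|0.08|)×0.14 = 0.1288
H' = H/60 = 181/60 ≈ 3.0167; X = C×(1-|H' mod 2 - 1|) ≈ 0.1267
m = L - C/2 = 0.54 - 0.0644 = 0.4756
Sector ⌊H'⌋ = 3 → (R',G',B') = (0.0, ≈0.1267, 0.1288)
RGB = ((R'+m)×255, (G'+m)×255, (B'+m)×255) = (121.278, 153.5746, 154.122)
Round half up → RGB(121, 154, 154)


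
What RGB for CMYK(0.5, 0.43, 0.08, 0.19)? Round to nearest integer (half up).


R = 255 × (1-C) × (1-K) = 255 × 0.50 × 0.81 = 103.275 → 103
G = 255 × (1-M) × (1-K) = 255 × 0.57 × 0.81 = 117.7335 → 118
B = 255 × (1-Y) × (1-K) = 255 × 0.92 × 0.81 = 190.026 → 190
= RGB(103, 118, 190)


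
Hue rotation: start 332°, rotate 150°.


New hue = (H + rotation) mod 360
New hue = (332 + 150) mod 360
= 482 mod 360
= 122°


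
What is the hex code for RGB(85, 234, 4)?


R = 85 → 55 (hex)
G = 234 → EA (hex)
B = 4 → 04 (hex)
Hex = #55EA04


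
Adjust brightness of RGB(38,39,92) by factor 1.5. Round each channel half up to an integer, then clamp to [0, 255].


Multiply each channel by 1.5, round half up, clamp to [0, 255]
R: 38×1.5 = 57
G: 39×1.5 = 58.5 → round → 59
B: 92×1.5 = 138
= RGB(57, 59, 138)


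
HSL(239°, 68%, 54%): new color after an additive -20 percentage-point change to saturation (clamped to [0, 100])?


Original S = 68%
Adjustment = -20 percentage points
New S = 68 + (-20) = 48
Clamp to [0, 100] → 48
= HSL(239°, 48%, 54%)
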